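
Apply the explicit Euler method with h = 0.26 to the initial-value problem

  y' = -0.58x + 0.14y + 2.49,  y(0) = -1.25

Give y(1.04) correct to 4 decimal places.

1.0513

Euler: y_{n+1} = y_n + h·f(x_n, y_n).
x=0.000000, y=-1.250000: f=2.315000 → y ← -1.250000 + 0.26·2.315000 = -0.648100
x=0.260000, y=-0.648100: f=2.248466 → y ← -0.648100 + 0.26·2.248466 = -0.063499
x=0.520000, y=-0.063499: f=2.179510 → y ← -0.063499 + 0.26·2.179510 = 0.503174
x=0.780000, y=0.503174: f=2.108044 → y ← 0.503174 + 0.26·2.108044 = 1.051265
y(1.04) ≈ 1.0513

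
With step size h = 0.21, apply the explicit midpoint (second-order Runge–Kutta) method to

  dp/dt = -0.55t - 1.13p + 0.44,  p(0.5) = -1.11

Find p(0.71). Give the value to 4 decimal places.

Midpoint: k1 = f(t_n, p_n); k2 = f(t_n + h/2, p_n + (h/2)·k1); p_{n+1} = p_n + h·k2.
t=0.500000, p=-1.110000:
  k1 = f(0.500000, -1.110000) = 1.419300
  k2 = f(0.605000, -0.960974) = 1.193150
  p ← -1.110000 + 0.21·1.193150 = -0.859438
p(0.71) ≈ -0.8594

-0.8594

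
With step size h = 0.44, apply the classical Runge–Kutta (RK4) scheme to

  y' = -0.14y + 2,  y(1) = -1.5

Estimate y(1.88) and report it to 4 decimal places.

RK4: k1 = f(s_n, y_n); k2 = f(s_n + h/2, y_n + (h/2)·k1); k3 = f(s_n + h/2, y_n + (h/2)·k2); k4 = f(s_n + h, y_n + h·k3); y_{n+1} = y_n + (h/6)·(k1 + 2k2 + 2k3 + k4).
s=1.000000, y=-1.500000:
  k1 = f(1.000000, -1.500000) = 2.210000
  k2 = f(1.220000, -1.013800) = 2.141932
  k3 = f(1.220000, -1.028775) = 2.144028
  k4 = f(1.440000, -0.556627) = 2.077928
  y ← -1.500000 + (0.44/6)·(k1 + 2k2 + 2k3 + k4) = -0.556944
s=1.440000, y=-0.556944:
  k1 = f(1.440000, -0.556944) = 2.077972
  k2 = f(1.660000, -0.099791) = 2.013971
  k3 = f(1.660000, -0.113871) = 2.015942
  k4 = f(1.880000, 0.330070) = 1.953790
  y ← -0.556944 + (0.44/6)·(k1 + 2k2 + 2k3 + k4) = 0.329772
y(1.88) ≈ 0.3298

0.3298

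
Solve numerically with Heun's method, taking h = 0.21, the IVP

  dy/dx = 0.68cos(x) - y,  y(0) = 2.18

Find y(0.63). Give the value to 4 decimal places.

1.4575

Heun: k1 = f(x_n, y_n); k2 = f(x_n + h, y_n + h·k1); y_{n+1} = y_n + (h/2)·(k1 + k2).
x=0.000000, y=2.180000:
  k1 = f(0.000000, 2.180000) = -1.500000
  k2 = f(0.210000, 1.865000) = -1.199939
  y ← 2.180000 + (0.21/2)·(-1.500000 + (-1.199939)) = 1.896506
x=0.210000, y=1.896506:
  k1 = f(0.210000, 1.896506) = -1.231445
  k2 = f(0.420000, 1.637903) = -1.017002
  y ← 1.896506 + (0.21/2)·(-1.231445 + (-1.017002)) = 1.660419
x=0.420000, y=1.660419:
  k1 = f(0.420000, 1.660419) = -1.039519
  k2 = f(0.630000, 1.442120) = -0.892662
  y ← 1.660419 + (0.21/2)·(-1.039519 + (-0.892662)) = 1.457540
y(0.63) ≈ 1.4575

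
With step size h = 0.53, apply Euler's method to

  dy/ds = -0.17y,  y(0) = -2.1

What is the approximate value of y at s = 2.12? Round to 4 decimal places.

Euler: y_{n+1} = y_n + h·f(s_n, y_n).
s=0.000000, y=-2.100000: f=0.357000 → y ← -2.100000 + 0.53·0.357000 = -1.910790
s=0.530000, y=-1.910790: f=0.324834 → y ← -1.910790 + 0.53·0.324834 = -1.738628
s=1.060000, y=-1.738628: f=0.295567 → y ← -1.738628 + 0.53·0.295567 = -1.581977
s=1.590000, y=-1.581977: f=0.268936 → y ← -1.581977 + 0.53·0.268936 = -1.439441
y(2.12) ≈ -1.4394

-1.4394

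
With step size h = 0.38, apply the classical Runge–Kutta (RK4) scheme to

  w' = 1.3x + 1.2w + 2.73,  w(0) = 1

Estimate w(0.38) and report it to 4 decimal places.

RK4: k1 = f(x_n, w_n); k2 = f(x_n + h/2, w_n + (h/2)·k1); k3 = f(x_n + h/2, w_n + (h/2)·k2); k4 = f(x_n + h, w_n + h·k3); w_{n+1} = w_n + (h/6)·(k1 + 2k2 + 2k3 + k4).
x=0.000000, w=1.000000:
  k1 = f(0.000000, 1.000000) = 3.930000
  k2 = f(0.190000, 1.746700) = 5.073040
  k3 = f(0.190000, 1.963878) = 5.333653
  k4 = f(0.380000, 3.026788) = 6.856146
  w ← 1.000000 + (0.38/6)·(k1 + 2k2 + 2k3 + k4) = 3.001304
w(0.38) ≈ 3.0013

3.0013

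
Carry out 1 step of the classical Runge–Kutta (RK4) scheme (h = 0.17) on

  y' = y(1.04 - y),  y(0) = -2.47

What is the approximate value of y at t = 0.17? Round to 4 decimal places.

-5.4151

RK4: k1 = f(t_n, y_n); k2 = f(t_n + h/2, y_n + (h/2)·k1); k3 = f(t_n + h/2, y_n + (h/2)·k2); k4 = f(t_n + h, y_n + h·k3); y_{n+1} = y_n + (h/6)·(k1 + 2k2 + 2k3 + k4).
t=0.000000, y=-2.470000:
  k1 = f(0.000000, -2.470000) = -8.669700
  k2 = f(0.085000, -3.206925) = -13.619566
  k3 = f(0.085000, -3.627663) = -16.932709
  k4 = f(0.170000, -5.348561) = -34.169604
  y ← -2.470000 + (0.17/6)·(k1 + 2k2 + 2k3 + k4) = -5.415076
y(0.17) ≈ -5.4151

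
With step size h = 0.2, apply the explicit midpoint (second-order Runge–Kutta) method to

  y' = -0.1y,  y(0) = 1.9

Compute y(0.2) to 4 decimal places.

1.8624

Midpoint: k1 = f(x_n, y_n); k2 = f(x_n + h/2, y_n + (h/2)·k1); y_{n+1} = y_n + h·k2.
x=0.000000, y=1.900000:
  k1 = f(0.000000, 1.900000) = -0.190000
  k2 = f(0.100000, 1.881000) = -0.188100
  y ← 1.900000 + 0.2·(-0.188100) = 1.862380
y(0.2) ≈ 1.8624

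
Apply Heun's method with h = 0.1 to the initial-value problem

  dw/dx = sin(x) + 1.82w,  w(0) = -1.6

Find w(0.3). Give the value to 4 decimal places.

Heun: k1 = f(x_n, w_n); k2 = f(x_n + h, w_n + h·k1); w_{n+1} = w_n + (h/2)·(k1 + k2).
x=0.000000, w=-1.600000:
  k1 = f(0.000000, -1.600000) = -2.912000
  k2 = f(0.100000, -1.891200) = -3.342151
  w ← -1.600000 + (0.1/2)·(-2.912000 + (-3.342151)) = -1.912708
x=0.100000, w=-1.912708:
  k1 = f(0.100000, -1.912708) = -3.381294
  k2 = f(0.200000, -2.250837) = -3.897854
  w ← -1.912708 + (0.1/2)·(-3.381294 + (-3.897854)) = -2.276665
x=0.200000, w=-2.276665:
  k1 = f(0.200000, -2.276665) = -3.944861
  k2 = f(0.300000, -2.671151) = -4.565975
  w ← -2.276665 + (0.1/2)·(-3.944861 + (-4.565975)) = -2.702207
w(0.3) ≈ -2.7022

-2.7022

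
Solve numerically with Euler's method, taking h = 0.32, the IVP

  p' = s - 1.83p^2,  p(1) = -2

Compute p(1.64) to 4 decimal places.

-13.0748

Euler: p_{n+1} = p_n + h·f(s_n, p_n).
s=1.000000, p=-2.000000: f=-6.320000 → p ← -2.000000 + 0.32·(-6.320000) = -4.022400
s=1.320000, p=-4.022400: f=-28.288854 → p ← -4.022400 + 0.32·(-28.288854) = -13.074833
p(1.64) ≈ -13.0748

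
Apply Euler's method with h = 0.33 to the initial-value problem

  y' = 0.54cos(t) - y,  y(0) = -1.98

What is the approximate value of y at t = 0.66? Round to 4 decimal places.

-0.6008

Euler: y_{n+1} = y_n + h·f(t_n, y_n).
t=0.000000, y=-1.980000: f=2.520000 → y ← -1.980000 + 0.33·2.520000 = -1.148400
t=0.330000, y=-1.148400: f=1.659263 → y ← -1.148400 + 0.33·1.659263 = -0.600843
y(0.66) ≈ -0.6008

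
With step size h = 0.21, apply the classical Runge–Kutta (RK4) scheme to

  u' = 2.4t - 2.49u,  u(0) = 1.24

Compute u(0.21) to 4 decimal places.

0.7803

RK4: k1 = f(t_n, u_n); k2 = f(t_n + h/2, u_n + (h/2)·k1); k3 = f(t_n + h/2, u_n + (h/2)·k2); k4 = f(t_n + h, u_n + h·k3); u_{n+1} = u_n + (h/6)·(k1 + 2k2 + 2k3 + k4).
t=0.000000, u=1.240000:
  k1 = f(0.000000, 1.240000) = -3.087600
  k2 = f(0.105000, 0.915802) = -2.028347
  k3 = f(0.105000, 1.027024) = -2.305289
  k4 = f(0.210000, 0.755889) = -1.378165
  u ← 1.240000 + (0.21/6)·(k1 + 2k2 + 2k3 + k4) = 0.780344
u(0.21) ≈ 0.7803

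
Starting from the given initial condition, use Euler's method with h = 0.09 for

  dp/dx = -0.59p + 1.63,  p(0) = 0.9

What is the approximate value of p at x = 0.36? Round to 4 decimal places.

1.2652

Euler: p_{n+1} = p_n + h·f(x_n, p_n).
x=0.000000, p=0.900000: f=1.099000 → p ← 0.900000 + 0.09·1.099000 = 0.998910
x=0.090000, p=0.998910: f=1.040643 → p ← 0.998910 + 0.09·1.040643 = 1.092568
x=0.180000, p=1.092568: f=0.985385 → p ← 1.092568 + 0.09·0.985385 = 1.181253
x=0.270000, p=1.181253: f=0.933061 → p ← 1.181253 + 0.09·0.933061 = 1.265228
p(0.36) ≈ 1.2652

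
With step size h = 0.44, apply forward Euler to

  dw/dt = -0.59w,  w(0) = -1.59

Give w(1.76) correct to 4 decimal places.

Euler: w_{n+1} = w_n + h·f(t_n, w_n).
t=0.000000, w=-1.590000: f=0.938100 → w ← -1.590000 + 0.44·0.938100 = -1.177236
t=0.440000, w=-1.177236: f=0.694569 → w ← -1.177236 + 0.44·0.694569 = -0.871626
t=0.880000, w=-0.871626: f=0.514259 → w ← -0.871626 + 0.44·0.514259 = -0.645352
t=1.320000, w=-0.645352: f=0.380757 → w ← -0.645352 + 0.44·0.380757 = -0.477818
w(1.76) ≈ -0.4778

-0.4778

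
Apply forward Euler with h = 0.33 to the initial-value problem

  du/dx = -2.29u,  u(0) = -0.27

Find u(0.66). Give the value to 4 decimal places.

Euler: u_{n+1} = u_n + h·f(x_n, u_n).
x=0.000000, u=-0.270000: f=0.618300 → u ← -0.270000 + 0.33·0.618300 = -0.065961
x=0.330000, u=-0.065961: f=0.151051 → u ← -0.065961 + 0.33·0.151051 = -0.016114
u(0.66) ≈ -0.0161

-0.0161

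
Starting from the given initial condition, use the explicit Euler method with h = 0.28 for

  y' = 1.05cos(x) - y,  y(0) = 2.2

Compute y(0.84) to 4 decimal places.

1.4261

Euler: y_{n+1} = y_n + h·f(x_n, y_n).
x=0.000000, y=2.200000: f=-1.150000 → y ← 2.200000 + 0.28·(-1.150000) = 1.878000
x=0.280000, y=1.878000: f=-0.868892 → y ← 1.878000 + 0.28·(-0.868892) = 1.634710
x=0.560000, y=1.634710: f=-0.745092 → y ← 1.634710 + 0.28·(-0.745092) = 1.426084
y(0.84) ≈ 1.4261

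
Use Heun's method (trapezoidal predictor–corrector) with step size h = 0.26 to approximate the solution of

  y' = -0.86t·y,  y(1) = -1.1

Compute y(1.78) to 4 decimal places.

Heun: k1 = f(t_n, y_n); k2 = f(t_n + h, y_n + h·k1); y_{n+1} = y_n + (h/2)·(k1 + k2).
t=1.000000, y=-1.100000:
  k1 = f(1.000000, -1.100000) = 0.946000
  k2 = f(1.260000, -0.854040) = 0.925438
  y ← -1.100000 + (0.26/2)·(0.946000 + 0.925438) = -0.856713
t=1.260000, y=-0.856713:
  k1 = f(1.260000, -0.856713) = 0.928334
  k2 = f(1.520000, -0.615346) = 0.804381
  y ← -0.856713 + (0.26/2)·(0.928334 + 0.804381) = -0.631460
t=1.520000, y=-0.631460:
  k1 = f(1.520000, -0.631460) = 0.825445
  k2 = f(1.780000, -0.416845) = 0.638106
  y ← -0.631460 + (0.26/2)·(0.825445 + 0.638106) = -0.441199
y(1.78) ≈ -0.4412

-0.4412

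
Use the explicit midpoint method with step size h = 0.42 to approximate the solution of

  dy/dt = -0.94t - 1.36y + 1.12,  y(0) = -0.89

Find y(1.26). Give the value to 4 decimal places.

Midpoint: k1 = f(t_n, y_n); k2 = f(t_n + h/2, y_n + (h/2)·k1); y_{n+1} = y_n + h·k2.
t=0.000000, y=-0.890000:
  k1 = f(0.000000, -0.890000) = 2.330400
  k2 = f(0.210000, -0.400616) = 1.467438
  y ← -0.890000 + 0.42·1.467438 = -0.273676
t=0.420000, y=-0.273676:
  k1 = f(0.420000, -0.273676) = 1.097400
  k2 = f(0.630000, -0.043222) = 0.586582
  y ← -0.273676 + 0.42·0.586582 = -0.027312
t=0.840000, y=-0.027312:
  k1 = f(0.840000, -0.027312) = 0.367544
  k2 = f(1.050000, 0.049873) = 0.065173
  y ← -0.027312 + 0.42·0.065173 = 0.000061
y(1.26) ≈ 0.0001

0.0001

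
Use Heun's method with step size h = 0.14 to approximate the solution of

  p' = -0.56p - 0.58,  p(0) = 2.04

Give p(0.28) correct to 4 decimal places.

1.5941

Heun: k1 = f(x_n, p_n); k2 = f(x_n + h, p_n + h·k1); p_{n+1} = p_n + (h/2)·(k1 + k2).
x=0.000000, p=2.040000:
  k1 = f(0.000000, 2.040000) = -1.722400
  k2 = f(0.140000, 1.798864) = -1.587364
  p ← 2.040000 + (0.14/2)·(-1.722400 + (-1.587364)) = 1.808317
x=0.140000, p=1.808317:
  k1 = f(0.140000, 1.808317) = -1.592657
  k2 = f(0.280000, 1.585345) = -1.467793
  p ← 1.808317 + (0.14/2)·(-1.592657 + (-1.467793)) = 1.594085
p(0.28) ≈ 1.5941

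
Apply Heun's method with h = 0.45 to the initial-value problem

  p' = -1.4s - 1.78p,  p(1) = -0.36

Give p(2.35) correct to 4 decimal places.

-1.4086

Heun: k1 = f(s_n, p_n); k2 = f(s_n + h, p_n + h·k1); p_{n+1} = p_n + (h/2)·(k1 + k2).
s=1.000000, p=-0.360000:
  k1 = f(1.000000, -0.360000) = -0.759200
  k2 = f(1.450000, -0.701640) = -0.781081
  p ← -0.360000 + (0.45/2)·(-0.759200 + (-0.781081)) = -0.706563
s=1.450000, p=-0.706563:
  k1 = f(1.450000, -0.706563) = -0.772318
  k2 = f(1.900000, -1.054106) = -0.783691
  p ← -0.706563 + (0.45/2)·(-0.772318 + (-0.783691)) = -1.056665
s=1.900000, p=-1.056665:
  k1 = f(1.900000, -1.056665) = -0.779136
  k2 = f(2.350000, -1.407276) = -0.785048
  p ← -1.056665 + (0.45/2)·(-0.779136 + (-0.785048)) = -1.408607
p(2.35) ≈ -1.4086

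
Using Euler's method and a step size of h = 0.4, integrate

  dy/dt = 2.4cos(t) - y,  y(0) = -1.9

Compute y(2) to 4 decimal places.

Euler: y_{n+1} = y_n + h·f(t_n, y_n).
t=0.000000, y=-1.900000: f=4.300000 → y ← -1.900000 + 0.4·4.300000 = -0.180000
t=0.400000, y=-0.180000: f=2.390546 → y ← -0.180000 + 0.4·2.390546 = 0.776219
t=0.800000, y=0.776219: f=0.895878 → y ← 0.776219 + 0.4·0.895878 = 1.134570
t=1.200000, y=1.134570: f=-0.264911 → y ← 1.134570 + 0.4·(-0.264911) = 1.028605
t=1.600000, y=1.028605: f=-1.098684 → y ← 1.028605 + 0.4·(-1.098684) = 0.589132
y(2) ≈ 0.5891

0.5891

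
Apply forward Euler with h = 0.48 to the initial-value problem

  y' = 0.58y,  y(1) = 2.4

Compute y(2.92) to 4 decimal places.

6.4103

Euler: y_{n+1} = y_n + h·f(x_n, y_n).
x=1.000000, y=2.400000: f=1.392000 → y ← 2.400000 + 0.48·1.392000 = 3.068160
x=1.480000, y=3.068160: f=1.779533 → y ← 3.068160 + 0.48·1.779533 = 3.922336
x=1.960000, y=3.922336: f=2.274955 → y ← 3.922336 + 0.48·2.274955 = 5.014314
x=2.440000, y=5.014314: f=2.908302 → y ← 5.014314 + 0.48·2.908302 = 6.410299
y(2.92) ≈ 6.4103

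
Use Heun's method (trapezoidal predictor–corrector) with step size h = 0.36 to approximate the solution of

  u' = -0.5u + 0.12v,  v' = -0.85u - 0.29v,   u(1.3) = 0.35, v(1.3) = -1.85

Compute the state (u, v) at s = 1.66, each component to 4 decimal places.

Heun on (u,v): k1 = f(s_n, state_n); k2 = f(s_n + h, state_n + h·k1); state_{n+1} = state_n + (h/2)·(k1 + k2).
1.300000: (0.350000, -1.850000)
  k1 = (-0.397000, 0.239000)
  predictor → (0.207080, -1.763960)
  k2 = (-0.315215, 0.335530)
  → (0.221801, -1.746585)
(u(1.66), v(1.66)) ≈ (0.2218, -1.7466)

0.2218, -1.7466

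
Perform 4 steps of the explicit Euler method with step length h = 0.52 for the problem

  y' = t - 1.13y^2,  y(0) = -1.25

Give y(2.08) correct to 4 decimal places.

Euler: y_{n+1} = y_n + h·f(t_n, y_n).
t=0.000000, y=-1.250000: f=-1.765625 → y ← -1.250000 + 0.52·(-1.765625) = -2.168125
t=0.520000, y=-2.168125: f=-4.791866 → y ← -2.168125 + 0.52·(-4.791866) = -4.659895
t=1.040000, y=-4.659895: f=-23.497523 → y ← -4.659895 + 0.52·(-23.497523) = -16.878607
t=1.560000, y=-16.878607: f=-320.362743 → y ← -16.878607 + 0.52·(-320.362743) = -183.467234
y(2.08) ≈ -183.4672

-183.4672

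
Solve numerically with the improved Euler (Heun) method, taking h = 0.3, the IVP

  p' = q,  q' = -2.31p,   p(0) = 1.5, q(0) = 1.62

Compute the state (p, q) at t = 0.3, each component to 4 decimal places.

Heun on (p,q): k1 = f(t_n, state_n); k2 = f(t_n + h, state_n + h·k1); state_{n+1} = state_n + (h/2)·(k1 + k2).
0.000000: (1.500000, 1.620000)
  k1 = (1.620000, -3.465000)
  predictor → (1.986000, 0.580500)
  k2 = (0.580500, -4.587660)
  → (1.830075, 0.412101)
(p(0.3), q(0.3)) ≈ (1.8301, 0.4121)

1.8301, 0.4121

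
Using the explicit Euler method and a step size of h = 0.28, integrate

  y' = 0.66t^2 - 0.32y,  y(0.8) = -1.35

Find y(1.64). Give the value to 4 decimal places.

Euler: y_{n+1} = y_n + h·f(t_n, y_n).
t=0.800000, y=-1.350000: f=0.854400 → y ← -1.350000 + 0.28·0.854400 = -1.110768
t=1.080000, y=-1.110768: f=1.125270 → y ← -1.110768 + 0.28·1.125270 = -0.795692
t=1.360000, y=-0.795692: f=1.475358 → y ← -0.795692 + 0.28·1.475358 = -0.382592
y(1.64) ≈ -0.3826

-0.3826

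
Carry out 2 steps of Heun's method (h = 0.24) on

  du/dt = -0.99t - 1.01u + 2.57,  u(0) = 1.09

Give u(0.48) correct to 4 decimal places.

Heun: k1 = f(t_n, u_n); k2 = f(t_n + h, u_n + h·k1); u_{n+1} = u_n + (h/2)·(k1 + k2).
t=0.000000, u=1.090000:
  k1 = f(0.000000, 1.090000) = 1.469100
  k2 = f(0.240000, 1.442584) = 0.875390
  u ← 1.090000 + (0.24/2)·(1.469100 + 0.875390) = 1.371339
t=0.240000, u=1.371339:
  k1 = f(0.240000, 1.371339) = 0.947348
  k2 = f(0.480000, 1.598702) = 0.480111
  u ← 1.371339 + (0.24/2)·(0.947348 + 0.480111) = 1.542634
u(0.48) ≈ 1.5426

1.5426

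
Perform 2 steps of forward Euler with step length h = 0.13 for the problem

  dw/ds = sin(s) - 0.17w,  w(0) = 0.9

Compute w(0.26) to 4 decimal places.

Euler: w_{n+1} = w_n + h·f(s_n, w_n).
s=0.000000, w=0.900000: f=-0.153000 → w ← 0.900000 + 0.13·(-0.153000) = 0.880110
s=0.130000, w=0.880110: f=-0.019985 → w ← 0.880110 + 0.13·(-0.019985) = 0.877512
w(0.26) ≈ 0.8775

0.8775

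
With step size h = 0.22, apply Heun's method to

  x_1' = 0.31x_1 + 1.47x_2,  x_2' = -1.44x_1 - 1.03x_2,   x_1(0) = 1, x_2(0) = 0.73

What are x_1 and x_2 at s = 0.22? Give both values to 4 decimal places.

Heun on (x_1,x_2): k1 = f(s_n, state_n); k2 = f(s_n + h, state_n + h·k1); state_{n+1} = state_n + (h/2)·(k1 + k2).
0.000000: (1.000000, 0.730000)
  k1 = (1.383100, -2.191900)
  predictor → (1.304282, 0.247782)
  k2 = (0.768567, -2.133382)
  → (1.236683, 0.254219)
(x_1(0.22), x_2(0.22)) ≈ (1.2367, 0.2542)

1.2367, 0.2542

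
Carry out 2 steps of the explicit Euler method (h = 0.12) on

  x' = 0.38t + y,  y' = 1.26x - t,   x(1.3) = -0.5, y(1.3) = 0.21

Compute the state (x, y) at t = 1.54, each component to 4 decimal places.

Euler on (x,y): x_{n+1} = x_n + h·x', y_{n+1} = y_n + h·y'.
1.300000: (-0.500000, 0.210000); f=(0.704000, -1.930000) → (-0.415520, -0.021600)
1.420000: (-0.415520, -0.021600); f=(0.518000, -1.943555) → (-0.353360, -0.254827)
(x(1.54), y(1.54)) ≈ (-0.3534, -0.2548)

-0.3534, -0.2548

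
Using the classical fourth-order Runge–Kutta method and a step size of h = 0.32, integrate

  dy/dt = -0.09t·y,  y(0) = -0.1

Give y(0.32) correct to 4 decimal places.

RK4: k1 = f(t_n, y_n); k2 = f(t_n + h/2, y_n + (h/2)·k1); k3 = f(t_n + h/2, y_n + (h/2)·k2); k4 = f(t_n + h, y_n + h·k3); y_{n+1} = y_n + (h/6)·(k1 + 2k2 + 2k3 + k4).
t=0.000000, y=-0.100000:
  k1 = f(0.000000, -0.100000) = 0.000000
  k2 = f(0.160000, -0.100000) = 0.001440
  k3 = f(0.160000, -0.099770) = 0.001437
  k4 = f(0.320000, -0.099540) = 0.002867
  y ← -0.100000 + (0.32/6)·(k1 + 2k2 + 2k3 + k4) = -0.099540
y(0.32) ≈ -0.0995

-0.0995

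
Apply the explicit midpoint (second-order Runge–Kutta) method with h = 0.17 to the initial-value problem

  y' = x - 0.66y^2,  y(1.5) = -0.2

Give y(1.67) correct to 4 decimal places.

0.0688

Midpoint: k1 = f(x_n, y_n); k2 = f(x_n + h/2, y_n + (h/2)·k1); y_{n+1} = y_n + h·k2.
x=1.500000, y=-0.200000:
  k1 = f(1.500000, -0.200000) = 1.473600
  k2 = f(1.585000, -0.074744) = 1.581313
  y ← -0.200000 + 0.17·1.581313 = 0.068823
y(1.67) ≈ 0.0688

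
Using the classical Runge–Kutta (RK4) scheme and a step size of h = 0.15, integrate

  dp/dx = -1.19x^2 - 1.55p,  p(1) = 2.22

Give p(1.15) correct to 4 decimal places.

1.5741

RK4: k1 = f(x_n, p_n); k2 = f(x_n + h/2, p_n + (h/2)·k1); k3 = f(x_n + h/2, p_n + (h/2)·k2); k4 = f(x_n + h, p_n + h·k3); p_{n+1} = p_n + (h/6)·(k1 + 2k2 + 2k3 + k4).
x=1.000000, p=2.220000:
  k1 = f(1.000000, 2.220000) = -4.631000
  k2 = f(1.075000, 1.872675) = -4.277840
  k3 = f(1.075000, 1.899162) = -4.318895
  k4 = f(1.150000, 1.572166) = -4.010632
  p ← 2.220000 + (0.15/6)·(k1 + 2k2 + 2k3 + k4) = 1.574122
p(1.15) ≈ 1.5741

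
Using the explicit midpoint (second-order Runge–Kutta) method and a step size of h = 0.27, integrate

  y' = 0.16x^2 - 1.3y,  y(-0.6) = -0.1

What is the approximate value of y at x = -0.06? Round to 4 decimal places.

Midpoint: k1 = f(x_n, y_n); k2 = f(x_n + h/2, y_n + (h/2)·k1); y_{n+1} = y_n + h·k2.
x=-0.600000, y=-0.100000:
  k1 = f(-0.600000, -0.100000) = 0.187600
  k2 = f(-0.465000, -0.074674) = 0.131672
  y ← -0.100000 + 0.27·0.131672 = -0.064449
x=-0.330000, y=-0.064449:
  k1 = f(-0.330000, -0.064449) = 0.101207
  k2 = f(-0.195000, -0.050786) = 0.072105
  y ← -0.064449 + 0.27·0.072105 = -0.044980
y(-0.06) ≈ -0.0450

-0.0450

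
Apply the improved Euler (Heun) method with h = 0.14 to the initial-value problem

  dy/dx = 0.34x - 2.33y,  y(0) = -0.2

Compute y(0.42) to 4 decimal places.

-0.0541

Heun: k1 = f(x_n, y_n); k2 = f(x_n + h, y_n + h·k1); y_{n+1} = y_n + (h/2)·(k1 + k2).
x=0.000000, y=-0.200000:
  k1 = f(0.000000, -0.200000) = 0.466000
  k2 = f(0.140000, -0.134760) = 0.361591
  y ← -0.200000 + (0.14/2)·(0.466000 + 0.361591) = -0.142069
x=0.140000, y=-0.142069:
  k1 = f(0.140000, -0.142069) = 0.378620
  k2 = f(0.280000, -0.089062) = 0.302714
  y ← -0.142069 + (0.14/2)·(0.378620 + 0.302714) = -0.094375
x=0.280000, y=-0.094375:
  k1 = f(0.280000, -0.094375) = 0.315094
  k2 = f(0.420000, -0.050262) = 0.259911
  y ← -0.094375 + (0.14/2)·(0.315094 + 0.259911) = -0.054125
y(0.42) ≈ -0.0541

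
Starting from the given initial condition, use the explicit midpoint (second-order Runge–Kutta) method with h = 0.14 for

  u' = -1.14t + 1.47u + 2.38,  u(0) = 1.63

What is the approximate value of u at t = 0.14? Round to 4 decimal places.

2.3563

Midpoint: k1 = f(t_n, u_n); k2 = f(t_n + h/2, u_n + (h/2)·k1); u_{n+1} = u_n + h·k2.
t=0.000000, u=1.630000:
  k1 = f(0.000000, 1.630000) = 4.776100
  k2 = f(0.070000, 1.964327) = 5.187761
  u ← 1.630000 + 0.14·5.187761 = 2.356286
u(0.14) ≈ 2.3563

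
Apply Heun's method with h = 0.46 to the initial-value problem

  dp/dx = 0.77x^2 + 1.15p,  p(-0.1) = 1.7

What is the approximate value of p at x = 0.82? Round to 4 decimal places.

Heun: k1 = f(x_n, p_n); k2 = f(x_n + h, p_n + h·k1); p_{n+1} = p_n + (h/2)·(k1 + k2).
x=-0.100000, p=1.700000:
  k1 = f(-0.100000, 1.700000) = 1.962700
  k2 = f(0.360000, 2.602842) = 3.093060
  p ← 1.700000 + (0.46/2)·(1.962700 + 3.093060) = 2.862825
x=0.360000, p=2.862825:
  k1 = f(0.360000, 2.862825) = 3.392041
  k2 = f(0.820000, 4.423164) = 5.604386
  p ← 2.862825 + (0.46/2)·(3.392041 + 5.604386) = 4.932003
p(0.82) ≈ 4.9320

4.9320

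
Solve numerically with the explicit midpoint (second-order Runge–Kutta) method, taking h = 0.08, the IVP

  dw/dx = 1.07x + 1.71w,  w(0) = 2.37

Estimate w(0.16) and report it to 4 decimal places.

3.1281

Midpoint: k1 = f(x_n, w_n); k2 = f(x_n + h/2, w_n + (h/2)·k1); w_{n+1} = w_n + h·k2.
x=0.000000, w=2.370000:
  k1 = f(0.000000, 2.370000) = 4.052700
  k2 = f(0.040000, 2.532108) = 4.372705
  w ← 2.370000 + 0.08·4.372705 = 2.719816
x=0.080000, w=2.719816:
  k1 = f(0.080000, 2.719816) = 4.736486
  k2 = f(0.120000, 2.909276) = 5.103262
  w ← 2.719816 + 0.08·5.103262 = 3.128077
w(0.16) ≈ 3.1281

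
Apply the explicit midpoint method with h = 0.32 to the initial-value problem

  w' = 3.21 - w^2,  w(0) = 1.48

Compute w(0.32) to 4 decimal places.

1.6432

Midpoint: k1 = f(s_n, w_n); k2 = f(s_n + h/2, w_n + (h/2)·k1); w_{n+1} = w_n + h·k2.
s=0.000000, w=1.480000:
  k1 = f(0.000000, 1.480000) = 1.019600
  k2 = f(0.160000, 1.643136) = 0.510104
  w ← 1.480000 + 0.32·0.510104 = 1.643233
w(0.32) ≈ 1.6432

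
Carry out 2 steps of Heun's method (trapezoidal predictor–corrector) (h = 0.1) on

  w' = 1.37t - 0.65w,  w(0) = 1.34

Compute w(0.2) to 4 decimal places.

1.2033

Heun: k1 = f(t_n, w_n); k2 = f(t_n + h, w_n + h·k1); w_{n+1} = w_n + (h/2)·(k1 + k2).
t=0.000000, w=1.340000:
  k1 = f(0.000000, 1.340000) = -0.871000
  k2 = f(0.100000, 1.252900) = -0.677385
  w ← 1.340000 + (0.1/2)·(-0.871000 + (-0.677385)) = 1.262581
t=0.100000, w=1.262581:
  k1 = f(0.100000, 1.262581) = -0.683677
  k2 = f(0.200000, 1.194213) = -0.502238
  w ← 1.262581 + (0.1/2)·(-0.683677 + (-0.502238)) = 1.203285
w(0.2) ≈ 1.2033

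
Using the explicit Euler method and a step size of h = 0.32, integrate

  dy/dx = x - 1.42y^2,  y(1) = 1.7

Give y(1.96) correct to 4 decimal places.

Euler: y_{n+1} = y_n + h·f(x_n, y_n).
x=1.000000, y=1.700000: f=-3.103800 → y ← 1.700000 + 0.32·(-3.103800) = 0.706784
x=1.320000, y=0.706784: f=0.610648 → y ← 0.706784 + 0.32·0.610648 = 0.902191
x=1.640000, y=0.902191: f=0.484192 → y ← 0.902191 + 0.32·0.484192 = 1.057133
y(1.96) ≈ 1.0571

1.0571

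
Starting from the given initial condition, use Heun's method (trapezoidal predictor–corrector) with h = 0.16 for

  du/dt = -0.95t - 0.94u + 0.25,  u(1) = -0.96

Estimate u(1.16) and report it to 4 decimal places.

-0.9422

Heun: k1 = f(t_n, u_n); k2 = f(t_n + h, u_n + h·k1); u_{n+1} = u_n + (h/2)·(k1 + k2).
t=1.000000, u=-0.960000:
  k1 = f(1.000000, -0.960000) = 0.202400
  k2 = f(1.160000, -0.927616) = 0.019959
  u ← -0.960000 + (0.16/2)·(0.202400 + 0.019959) = -0.942211
u(1.16) ≈ -0.9422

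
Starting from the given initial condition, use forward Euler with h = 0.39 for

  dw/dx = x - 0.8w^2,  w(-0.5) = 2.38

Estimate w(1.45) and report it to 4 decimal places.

Euler: w_{n+1} = w_n + h·f(x_n, w_n).
x=-0.500000, w=2.380000: f=-5.031520 → w ← 2.380000 + 0.39·(-5.031520) = 0.417707
x=-0.110000, w=0.417707: f=-0.249583 → w ← 0.417707 + 0.39·(-0.249583) = 0.320370
x=0.280000, w=0.320370: f=0.197891 → w ← 0.320370 + 0.39·0.197891 = 0.397547
x=0.670000, w=0.397547: f=0.543565 → w ← 0.397547 + 0.39·0.543565 = 0.609537
x=1.060000, w=0.609537: f=0.762771 → w ← 0.609537 + 0.39·0.762771 = 0.907018
w(1.45) ≈ 0.9070

0.9070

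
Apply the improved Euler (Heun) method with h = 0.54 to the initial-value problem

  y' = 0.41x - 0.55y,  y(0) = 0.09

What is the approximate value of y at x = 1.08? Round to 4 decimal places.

Heun: k1 = f(x_n, y_n); k2 = f(x_n + h, y_n + h·k1); y_{n+1} = y_n + (h/2)·(k1 + k2).
x=0.000000, y=0.090000:
  k1 = f(0.000000, 0.090000) = -0.049500
  k2 = f(0.540000, 0.063270) = 0.186602
  y ← 0.090000 + (0.54/2)·(-0.049500 + 0.186602) = 0.127017
x=0.540000, y=0.127017:
  k1 = f(0.540000, 0.127017) = 0.151540
  k2 = f(1.080000, 0.208849) = 0.327933
  y ← 0.127017 + (0.54/2)·(0.151540 + 0.327933) = 0.256475
y(1.08) ≈ 0.2565

0.2565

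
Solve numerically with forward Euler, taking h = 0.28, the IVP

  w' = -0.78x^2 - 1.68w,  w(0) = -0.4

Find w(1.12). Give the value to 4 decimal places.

-0.2266

Euler: w_{n+1} = w_n + h·f(x_n, w_n).
x=0.000000, w=-0.400000: f=0.672000 → w ← -0.400000 + 0.28·0.672000 = -0.211840
x=0.280000, w=-0.211840: f=0.294739 → w ← -0.211840 + 0.28·0.294739 = -0.129313
x=0.560000, w=-0.129313: f=-0.027362 → w ← -0.129313 + 0.28·(-0.027362) = -0.136974
x=0.840000, w=-0.136974: f=-0.320251 → w ← -0.136974 + 0.28·(-0.320251) = -0.226645
w(1.12) ≈ -0.2266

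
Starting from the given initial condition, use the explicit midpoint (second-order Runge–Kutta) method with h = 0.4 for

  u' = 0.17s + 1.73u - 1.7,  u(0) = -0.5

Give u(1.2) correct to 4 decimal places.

-9.4655

Midpoint: k1 = f(s_n, u_n); k2 = f(s_n + h/2, u_n + (h/2)·k1); u_{n+1} = u_n + h·k2.
s=0.000000, u=-0.500000:
  k1 = f(0.000000, -0.500000) = -2.565000
  k2 = f(0.200000, -1.013000) = -3.418490
  u ← -0.500000 + 0.4·(-3.418490) = -1.867396
s=0.400000, u=-1.867396:
  k1 = f(0.400000, -1.867396) = -4.862595
  k2 = f(0.600000, -2.839915) = -6.511053
  u ← -1.867396 + 0.4·(-6.511053) = -4.471817
s=0.800000, u=-4.471817:
  k1 = f(0.800000, -4.471817) = -9.300244
  k2 = f(1.000000, -6.331866) = -12.484128
  u ← -4.471817 + 0.4·(-12.484128) = -9.465468
u(1.2) ≈ -9.4655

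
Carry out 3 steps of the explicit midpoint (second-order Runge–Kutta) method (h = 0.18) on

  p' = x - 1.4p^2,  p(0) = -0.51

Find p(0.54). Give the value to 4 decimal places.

Midpoint: k1 = f(x_n, p_n); k2 = f(x_n + h/2, p_n + (h/2)·k1); p_{n+1} = p_n + h·k2.
x=0.000000, p=-0.510000:
  k1 = f(0.000000, -0.510000) = -0.364140
  k2 = f(0.090000, -0.542773) = -0.322443
  p ← -0.510000 + 0.18·(-0.322443) = -0.568040
x=0.180000, p=-0.568040:
  k1 = f(0.180000, -0.568040) = -0.271737
  k2 = f(0.270000, -0.592496) = -0.221472
  p ← -0.568040 + 0.18·(-0.221472) = -0.607905
x=0.360000, p=-0.607905:
  k1 = f(0.360000, -0.607905) = -0.157367
  k2 = f(0.450000, -0.622068) = -0.091756
  p ← -0.607905 + 0.18·(-0.091756) = -0.624421
p(0.54) ≈ -0.6244

-0.6244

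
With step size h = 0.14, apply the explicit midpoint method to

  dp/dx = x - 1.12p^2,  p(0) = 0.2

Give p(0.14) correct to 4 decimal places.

0.2037

Midpoint: k1 = f(x_n, p_n); k2 = f(x_n + h/2, p_n + (h/2)·k1); p_{n+1} = p_n + h·k2.
x=0.000000, p=0.200000:
  k1 = f(0.000000, 0.200000) = -0.044800
  k2 = f(0.070000, 0.196864) = 0.026594
  p ← 0.200000 + 0.14·0.026594 = 0.203723
p(0.14) ≈ 0.2037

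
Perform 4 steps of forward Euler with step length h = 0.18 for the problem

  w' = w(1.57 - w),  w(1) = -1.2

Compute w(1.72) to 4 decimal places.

Euler: w_{n+1} = w_n + h·f(s_n, w_n).
s=1.000000, w=-1.200000: f=-3.324000 → w ← -1.200000 + 0.18·(-3.324000) = -1.798320
s=1.180000, w=-1.798320: f=-6.057317 → w ← -1.798320 + 0.18·(-6.057317) = -2.888637
s=1.360000, w=-2.888637: f=-12.879385 → w ← -2.888637 + 0.18·(-12.879385) = -5.206926
s=1.540000, w=-5.206926: f=-35.286956 → w ← -5.206926 + 0.18·(-35.286956) = -11.558578
w(1.72) ≈ -11.5586

-11.5586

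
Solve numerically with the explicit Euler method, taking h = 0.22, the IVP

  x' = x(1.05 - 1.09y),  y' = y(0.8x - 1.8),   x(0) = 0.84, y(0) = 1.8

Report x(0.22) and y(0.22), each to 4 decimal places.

Euler on (x,y): x_{n+1} = x_n + h·x', y_{n+1} = y_n + h·y'.
0.000000: (0.840000, 1.800000); f=(-0.766080, -2.030400) → (0.671462, 1.353312)
(x(0.22), y(0.22)) ≈ (0.6715, 1.3533)

0.6715, 1.3533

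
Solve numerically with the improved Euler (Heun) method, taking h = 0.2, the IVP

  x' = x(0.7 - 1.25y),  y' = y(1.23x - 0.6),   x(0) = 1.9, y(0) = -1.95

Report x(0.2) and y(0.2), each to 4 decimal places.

Heun on (x,y): k1 = f(t_n, state_n); k2 = f(t_n + h, state_n + h·k1); state_{n+1} = state_n + (h/2)·(k1 + k2).
0.000000: (1.900000, -1.950000)
  k1 = (5.961250, -3.387150)
  predictor → (3.092250, -2.627430)
  k2 = (12.320413, -8.416887)
  → (3.728166, -3.130404)
(x(0.2), y(0.2)) ≈ (3.7282, -3.1304)

3.7282, -3.1304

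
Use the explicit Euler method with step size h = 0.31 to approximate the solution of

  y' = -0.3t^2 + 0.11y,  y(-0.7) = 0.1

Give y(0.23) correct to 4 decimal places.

0.0466

Euler: y_{n+1} = y_n + h·f(t_n, y_n).
t=-0.700000, y=0.100000: f=-0.136000 → y ← 0.100000 + 0.31·(-0.136000) = 0.057840
t=-0.390000, y=0.057840: f=-0.039268 → y ← 0.057840 + 0.31·(-0.039268) = 0.045667
t=-0.080000, y=0.045667: f=0.003103 → y ← 0.045667 + 0.31·0.003103 = 0.046629
y(0.23) ≈ 0.0466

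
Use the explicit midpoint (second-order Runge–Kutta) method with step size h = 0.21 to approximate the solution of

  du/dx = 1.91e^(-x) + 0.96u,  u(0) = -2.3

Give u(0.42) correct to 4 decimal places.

Midpoint: k1 = f(x_n, u_n); k2 = f(x_n + h/2, u_n + (h/2)·k1); u_{n+1} = u_n + h·k2.
x=0.000000, u=-2.300000:
  k1 = f(0.000000, -2.300000) = -0.298000
  k2 = f(0.105000, -2.331290) = -0.518419
  u ← -2.300000 + 0.21·(-0.518419) = -2.408868
x=0.210000, u=-2.408868:
  k1 = f(0.210000, -2.408868) = -0.764297
  k2 = f(0.315000, -2.489119) = -0.995658
  u ← -2.408868 + 0.21·(-0.995658) = -2.617956
u(0.42) ≈ -2.6180

-2.6180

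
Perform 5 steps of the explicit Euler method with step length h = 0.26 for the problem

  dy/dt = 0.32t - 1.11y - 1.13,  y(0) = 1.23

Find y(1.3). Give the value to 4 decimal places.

Euler: y_{n+1} = y_n + h·f(t_n, y_n).
t=0.000000, y=1.230000: f=-2.495300 → y ← 1.230000 + 0.26·(-2.495300) = 0.581222
t=0.260000, y=0.581222: f=-1.691956 → y ← 0.581222 + 0.26·(-1.691956) = 0.141313
t=0.520000, y=0.141313: f=-1.120458 → y ← 0.141313 + 0.26·(-1.120458) = -0.150006
t=0.780000, y=-0.150006: f=-0.713894 → y ← -0.150006 + 0.26·(-0.713894) = -0.335618
t=1.040000, y=-0.335618: f=-0.424664 → y ← -0.335618 + 0.26·(-0.424664) = -0.446031
y(1.3) ≈ -0.4460

-0.4460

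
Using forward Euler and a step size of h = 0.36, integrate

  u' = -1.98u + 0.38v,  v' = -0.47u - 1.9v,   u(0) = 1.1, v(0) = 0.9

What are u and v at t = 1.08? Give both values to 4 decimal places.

0.0342, -0.0373

Euler on (u,v): u_{n+1} = u_n + h·u', v_{n+1} = v_n + h·v'.
0.000000: (1.100000, 0.900000); f=(-1.836000, -2.227000) → (0.439040, 0.098280)
0.360000: (0.439040, 0.098280); f=(-0.831953, -0.393081) → (0.139537, -0.043229)
0.720000: (0.139537, -0.043229); f=(-0.292710, 0.016553) → (0.034161, -0.037270)
(u(1.08), v(1.08)) ≈ (0.0342, -0.0373)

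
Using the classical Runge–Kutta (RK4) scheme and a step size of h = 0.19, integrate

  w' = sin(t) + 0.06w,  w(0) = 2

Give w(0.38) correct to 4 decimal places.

RK4: k1 = f(t_n, w_n); k2 = f(t_n + h/2, w_n + (h/2)·k1); k3 = f(t_n + h/2, w_n + (h/2)·k2); k4 = f(t_n + h, w_n + h·k3); w_{n+1} = w_n + (h/6)·(k1 + 2k2 + 2k3 + k4).
t=0.000000, w=2.000000:
  k1 = f(0.000000, 2.000000) = 0.120000
  k2 = f(0.095000, 2.011400) = 0.215541
  k3 = f(0.095000, 2.020476) = 0.216086
  k4 = f(0.190000, 2.041056) = 0.311322
  w ← 2.000000 + (0.19/6)·(k1 + 2k2 + 2k3 + k4) = 2.040995
t=0.190000, w=2.040995:
  k1 = f(0.190000, 2.040995) = 0.311319
  k2 = f(0.285000, 2.070570) = 0.405392
  k3 = f(0.285000, 2.079507) = 0.405928
  k4 = f(0.380000, 2.118121) = 0.498008
  w ← 2.040995 + (0.19/6)·(k1 + 2k2 + 2k3 + k4) = 2.118007
w(0.38) ≈ 2.1180

2.1180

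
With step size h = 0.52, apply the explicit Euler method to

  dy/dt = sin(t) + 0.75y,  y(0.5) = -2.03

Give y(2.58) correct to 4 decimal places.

-4.8709

Euler: y_{n+1} = y_n + h·f(t_n, y_n).
t=0.500000, y=-2.030000: f=-1.043074 → y ← -2.030000 + 0.52·(-1.043074) = -2.572399
t=1.020000, y=-2.572399: f=-1.077191 → y ← -2.572399 + 0.52·(-1.077191) = -3.132538
t=1.540000, y=-3.132538: f=-1.349878 → y ← -3.132538 + 0.52·(-1.349878) = -3.834474
t=2.060000, y=-3.834474: f=-1.993148 → y ← -3.834474 + 0.52·(-1.993148) = -4.870912
y(2.58) ≈ -4.8709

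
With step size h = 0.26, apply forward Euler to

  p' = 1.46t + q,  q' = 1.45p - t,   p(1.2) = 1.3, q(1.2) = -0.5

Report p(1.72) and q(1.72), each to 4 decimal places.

2.0960, -0.0887

Euler on (p,q): p_{n+1} = p_n + h·p', q_{n+1} = q_n + h·q'.
1.200000: (1.300000, -0.500000); f=(1.252000, 0.685000) → (1.625520, -0.321900)
1.460000: (1.625520, -0.321900); f=(1.809700, 0.897004) → (2.096042, -0.088679)
(p(1.72), q(1.72)) ≈ (2.0960, -0.0887)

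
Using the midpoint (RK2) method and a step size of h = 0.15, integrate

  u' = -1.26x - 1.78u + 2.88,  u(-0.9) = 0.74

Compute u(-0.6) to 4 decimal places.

Midpoint: k1 = f(x_n, u_n); k2 = f(x_n + h/2, u_n + (h/2)·k1); u_{n+1} = u_n + h·k2.
x=-0.900000, u=0.740000:
  k1 = f(-0.900000, 0.740000) = 2.696800
  k2 = f(-0.825000, 0.942260) = 2.242277
  u ← 0.740000 + 0.15·2.242277 = 1.076342
x=-0.750000, u=1.076342:
  k1 = f(-0.750000, 1.076342) = 1.909112
  k2 = f(-0.675000, 1.219525) = 1.559746
  u ← 1.076342 + 0.15·1.559746 = 1.310303
u(-0.6) ≈ 1.3103

1.3103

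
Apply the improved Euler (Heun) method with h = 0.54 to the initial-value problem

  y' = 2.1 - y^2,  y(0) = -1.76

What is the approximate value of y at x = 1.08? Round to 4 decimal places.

-14.5967

Heun: k1 = f(x_n, y_n); k2 = f(x_n + h, y_n + h·k1); y_{n+1} = y_n + (h/2)·(k1 + k2).
x=0.000000, y=-1.760000:
  k1 = f(0.000000, -1.760000) = -0.997600
  k2 = f(0.540000, -2.298704) = -3.184040
  y ← -1.760000 + (0.54/2)·(-0.997600 + (-3.184040)) = -2.889043
x=0.540000, y=-2.889043:
  k1 = f(0.540000, -2.889043) = -6.246568
  k2 = f(1.080000, -6.262190) = -37.115021
  y ← -2.889043 + (0.54/2)·(-6.246568 + (-37.115021)) = -14.596672
y(1.08) ≈ -14.5967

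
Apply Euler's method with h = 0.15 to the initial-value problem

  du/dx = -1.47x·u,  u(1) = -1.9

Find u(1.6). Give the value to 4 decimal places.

-0.5365

Euler: u_{n+1} = u_n + h·f(x_n, u_n).
x=1.000000, u=-1.900000: f=2.793000 → u ← -1.900000 + 0.15·2.793000 = -1.481050
x=1.150000, u=-1.481050: f=2.503715 → u ← -1.481050 + 0.15·2.503715 = -1.105493
x=1.300000, u=-1.105493: f=2.112597 → u ← -1.105493 + 0.15·2.112597 = -0.788603
x=1.450000, u=-0.788603: f=1.680908 → u ← -0.788603 + 0.15·1.680908 = -0.536467
u(1.6) ≈ -0.5365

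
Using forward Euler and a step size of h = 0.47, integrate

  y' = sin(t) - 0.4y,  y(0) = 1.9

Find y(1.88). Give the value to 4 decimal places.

Euler: y_{n+1} = y_n + h·f(t_n, y_n).
t=0.000000, y=1.900000: f=-0.760000 → y ← 1.900000 + 0.47·(-0.760000) = 1.542800
t=0.470000, y=1.542800: f=-0.164234 → y ← 1.542800 + 0.47·(-0.164234) = 1.465610
t=0.940000, y=1.465610: f=0.221314 → y ← 1.465610 + 0.47·0.221314 = 1.569628
t=1.410000, y=1.569628: f=0.359249 → y ← 1.569628 + 0.47·0.359249 = 1.738475
y(1.88) ≈ 1.7385

1.7385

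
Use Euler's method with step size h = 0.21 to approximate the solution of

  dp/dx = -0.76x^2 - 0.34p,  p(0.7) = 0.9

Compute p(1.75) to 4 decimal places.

-0.3559

Euler: p_{n+1} = p_n + h·f(x_n, p_n).
x=0.700000, p=0.900000: f=-0.678400 → p ← 0.900000 + 0.21·(-0.678400) = 0.757536
x=0.910000, p=0.757536: f=-0.886918 → p ← 0.757536 + 0.21·(-0.886918) = 0.571283
x=1.120000, p=0.571283: f=-1.147580 → p ← 0.571283 + 0.21·(-1.147580) = 0.330291
x=1.330000, p=0.330291: f=-1.456663 → p ← 0.330291 + 0.21·(-1.456663) = 0.024392
x=1.540000, p=0.024392: f=-1.810709 → p ← 0.024392 + 0.21·(-1.810709) = -0.355857
p(1.75) ≈ -0.3559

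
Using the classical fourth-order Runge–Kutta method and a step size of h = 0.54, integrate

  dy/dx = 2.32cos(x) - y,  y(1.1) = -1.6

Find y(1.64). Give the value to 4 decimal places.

-0.7661

RK4: k1 = f(x_n, y_n); k2 = f(x_n + h/2, y_n + (h/2)·k1); k3 = f(x_n + h/2, y_n + (h/2)·k2); k4 = f(x_n + h, y_n + h·k3); y_{n+1} = y_n + (h/6)·(k1 + 2k2 + 2k3 + k4).
x=1.100000, y=-1.600000:
  k1 = f(1.100000, -1.600000) = 2.652343
  k2 = f(1.370000, -0.883867) = 1.346591
  k3 = f(1.370000, -1.236420) = 1.699144
  k4 = f(1.640000, -0.682462) = 0.522038
  y ← -1.600000 + (0.54/6)·(k1 + 2k2 + 2k3 + k4) = -0.766073
y(1.64) ≈ -0.7661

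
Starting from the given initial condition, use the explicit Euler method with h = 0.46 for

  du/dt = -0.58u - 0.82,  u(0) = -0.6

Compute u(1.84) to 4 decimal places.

Euler: u_{n+1} = u_n + h·f(t_n, u_n).
t=0.000000, u=-0.600000: f=-0.472000 → u ← -0.600000 + 0.46·(-0.472000) = -0.817120
t=0.460000, u=-0.817120: f=-0.346070 → u ← -0.817120 + 0.46·(-0.346070) = -0.976312
t=0.920000, u=-0.976312: f=-0.253739 → u ← -0.976312 + 0.46·(-0.253739) = -1.093032
t=1.380000, u=-1.093032: f=-0.186041 → u ← -1.093032 + 0.46·(-0.186041) = -1.178611
u(1.84) ≈ -1.1786

-1.1786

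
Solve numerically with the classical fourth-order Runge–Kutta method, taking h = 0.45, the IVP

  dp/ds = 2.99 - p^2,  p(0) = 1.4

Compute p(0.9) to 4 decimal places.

1.7046

RK4: k1 = f(s_n, p_n); k2 = f(s_n + h/2, p_n + (h/2)·k1); k3 = f(s_n + h/2, p_n + (h/2)·k2); k4 = f(s_n + h, p_n + h·k3); p_{n+1} = p_n + (h/6)·(k1 + 2k2 + 2k3 + k4).
s=0.000000, p=1.400000:
  k1 = f(0.000000, 1.400000) = 1.030000
  k2 = f(0.225000, 1.631750) = 0.327392
  k3 = f(0.225000, 1.473663) = 0.818317
  k4 = f(0.450000, 1.768243) = -0.136682
  p ← 1.400000 + (0.45/6)·(k1 + 2k2 + 2k3 + k4) = 1.638855
s=0.450000, p=1.638855:
  k1 = f(0.450000, 1.638855) = 0.304154
  k2 = f(0.675000, 1.707290) = 0.075162
  k3 = f(0.675000, 1.655767) = 0.248437
  k4 = f(0.900000, 1.750652) = -0.074782
  p ← 1.638855 + (0.45/6)·(k1 + 2k2 + 2k3 + k4) = 1.704598
p(0.9) ≈ 1.7046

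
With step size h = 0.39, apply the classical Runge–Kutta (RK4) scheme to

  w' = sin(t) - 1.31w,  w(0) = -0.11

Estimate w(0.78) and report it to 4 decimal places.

0.1705

RK4: k1 = f(t_n, w_n); k2 = f(t_n + h/2, w_n + (h/2)·k1); k3 = f(t_n + h/2, w_n + (h/2)·k2); k4 = f(t_n + h, w_n + h·k3); w_{n+1} = w_n + (h/6)·(k1 + 2k2 + 2k3 + k4).
t=0.000000, w=-0.110000:
  k1 = f(0.000000, -0.110000) = 0.144100
  k2 = f(0.195000, -0.081901) = 0.301056
  k3 = f(0.195000, -0.051294) = 0.260962
  k4 = f(0.390000, -0.008225) = 0.390963
  w ← -0.110000 + (0.39/6)·(k1 + 2k2 + 2k3 + k4) = -0.002159
t=0.390000, w=-0.002159:
  k1 = f(0.390000, -0.002159) = 0.383016
  k2 = f(0.585000, 0.072530) = 0.457186
  k3 = f(0.585000, 0.086993) = 0.438239
  k4 = f(0.780000, 0.168755) = 0.482211
  w ← -0.002159 + (0.39/6)·(k1 + 2k2 + 2k3 + k4) = 0.170486
w(0.78) ≈ 0.1705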